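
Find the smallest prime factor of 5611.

5611 is odd.
Digit sum 13, not divisible by 3.
Ends in 1: not divisible by 5.
7: 5611 = 7·801 + 4
11: 5611 = 11·510 + 1
13: 5611 = 13·431 + 8
17: 5611 = 17·330 + 1
19: 5611 = 19·295 + 6
23: 5611 = 23·243 + 22
29: 5611 = 29·193 + 14
31: 5611 = 31·181

31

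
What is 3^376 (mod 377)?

3^1 ≡ 3 (mod 377)
3^2 ≡ 3^2 = 9 ≡ 9 (mod 377)
3^4 ≡ 9^2 = 81 ≡ 81 (mod 377)
3^8 ≡ 81^2 = 6561 ≡ 152 (mod 377)
3^16 ≡ 152^2 = 23104 ≡ 107 (mod 377)
3^32 ≡ 107^2 = 11449 ≡ 139 (mod 377)
3^64 ≡ 139^2 = 19321 ≡ 94 (mod 377)
3^128 ≡ 94^2 = 8836 ≡ 165 (mod 377)
3^256 ≡ 165^2 = 27225 ≡ 81 (mod 377)
376 = 256 + 64 + 32 + 16 + 8 in binary powers of 2.
So 3^376 ≡ 81 · 94 · 139 · 107 · 152 ≡ 16 (mod 377).
Since 16 ≠ 1, base 3 is a Fermat witness: 377 is composite.

16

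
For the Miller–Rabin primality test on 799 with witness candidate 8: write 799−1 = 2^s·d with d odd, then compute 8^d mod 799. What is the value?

49

799 − 1 = 798 = 2^1 · 399, so d = 399.
8^1 ≡ 8 (mod 799)
8^2 ≡ 8^2 = 64 ≡ 64 (mod 799)
8^4 ≡ 64^2 = 4096 ≡ 101 (mod 799)
8^8 ≡ 101^2 = 10201 ≡ 613 (mod 799)
8^16 ≡ 613^2 = 375769 ≡ 239 (mod 799)
8^32 ≡ 239^2 = 57121 ≡ 392 (mod 799)
8^64 ≡ 392^2 = 153664 ≡ 256 (mod 799)
8^128 ≡ 256^2 = 65536 ≡ 18 (mod 799)
8^256 ≡ 18^2 = 324 ≡ 324 (mod 799)
399 = 256 + 128 + 8 + 4 + 2 + 1 in binary powers of 2.
So 8^399 ≡ 324 · 18 · 613 · 101 · 64 · 8 ≡ 49 (mod 799).
Squaring chain: 49; never reaches −1, so base 8 is a Miller–Rabin witness that 799 is composite.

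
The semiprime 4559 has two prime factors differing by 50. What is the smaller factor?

47

Since p = q + 50, we have 4559 = q(q + 50), so q² + 50q − 4559 = 0.
Discriminant: 50² + 4·4559 = 2500 + 18236 = 20736; √20736 = 144.
q = (−50 + 144)/2 = 47, and p = q + 50 = 97.
Check: 47 · 97 = 4559.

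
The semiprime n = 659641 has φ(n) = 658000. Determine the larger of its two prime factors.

941

φ(n) = (p−1)(q−1) = n − (p+q) + 1, so p + q = 659641 − 658000 + 1 = 1642.
p and q are the roots of t² − 1642t + 659641 = 0.
Discriminant: 1642² − 4·659641 = 2696164 − 2638564 = 57600; √57600 = 240.
q = (1642 − 240)/2 = 701, p = (1642 + 240)/2 = 941.
Check: 701 · 941 = 659641.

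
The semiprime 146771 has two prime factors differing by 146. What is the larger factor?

463

Since p = q + 146, we have 146771 = q(q + 146), so q² + 146q − 146771 = 0.
Discriminant: 146² + 4·146771 = 21316 + 587084 = 608400; √608400 = 780.
q = (−146 + 780)/2 = 317, and p = q + 146 = 463.
Check: 317 · 463 = 146771.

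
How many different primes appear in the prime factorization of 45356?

45356 = 2^2 · 11339
11339 = 17 · 667
667 = 23 · 29
45356 = 2^2 · 17 · 23 · 29, which has 4 distinct prime factors.

4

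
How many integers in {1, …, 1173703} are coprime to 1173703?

1138488

Factor: 1173703 = 79 · 83 · 179.
φ(1173703) = (79−1) · (83−1) · (179−1) = 78 · 82 · 178 = 1138488.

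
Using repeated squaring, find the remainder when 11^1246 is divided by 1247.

173

11^1 ≡ 11 (mod 1247)
11^2 ≡ 11^2 = 121 ≡ 121 (mod 1247)
11^4 ≡ 121^2 = 14641 ≡ 924 (mod 1247)
11^8 ≡ 924^2 = 853776 ≡ 828 (mod 1247)
11^16 ≡ 828^2 = 685584 ≡ 981 (mod 1247)
11^32 ≡ 981^2 = 962361 ≡ 924 (mod 1247)
11^64 ≡ 924^2 = 853776 ≡ 828 (mod 1247)
11^128 ≡ 828^2 = 685584 ≡ 981 (mod 1247)
11^256 ≡ 981^2 = 962361 ≡ 924 (mod 1247)
11^512 ≡ 924^2 = 853776 ≡ 828 (mod 1247)
11^1024 ≡ 828^2 = 685584 ≡ 981 (mod 1247)
1246 = 1024 + 128 + 64 + 16 + 8 + 4 + 2 in binary powers of 2.
So 11^1246 ≡ 981 · 981 · 828 · 981 · 828 · 924 · 121 ≡ 173 (mod 1247).
Since 173 ≠ 1, base 11 is a Fermat witness: 1247 is composite.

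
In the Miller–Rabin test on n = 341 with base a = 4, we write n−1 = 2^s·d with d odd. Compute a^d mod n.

341 − 1 = 340 = 2^2 · 85, so d = 85.
4^1 ≡ 4 (mod 341)
4^2 ≡ 4^2 = 16 ≡ 16 (mod 341)
4^4 ≡ 16^2 = 256 ≡ 256 (mod 341)
4^8 ≡ 256^2 = 65536 ≡ 64 (mod 341)
4^16 ≡ 64^2 = 4096 ≡ 4 (mod 341)
4^32 ≡ 4^2 = 16 ≡ 16 (mod 341)
4^64 ≡ 16^2 = 256 ≡ 256 (mod 341)
85 = 64 + 16 + 4 + 1 in binary powers of 2.
So 4^85 ≡ 256 · 4 · 256 · 4 ≡ 1 (mod 341).
Since 4^d ≡ 1 (mod 341), base 4 does not prove 341 composite.

1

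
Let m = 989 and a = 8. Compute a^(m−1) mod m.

8^1 ≡ 8 (mod 989)
8^2 ≡ 8^2 = 64 ≡ 64 (mod 989)
8^4 ≡ 64^2 = 4096 ≡ 140 (mod 989)
8^8 ≡ 140^2 = 19600 ≡ 809 (mod 989)
8^16 ≡ 809^2 = 654481 ≡ 752 (mod 989)
8^32 ≡ 752^2 = 565504 ≡ 785 (mod 989)
8^64 ≡ 785^2 = 616225 ≡ 78 (mod 989)
8^128 ≡ 78^2 = 6084 ≡ 150 (mod 989)
8^256 ≡ 150^2 = 22500 ≡ 742 (mod 989)
8^512 ≡ 742^2 = 550564 ≡ 680 (mod 989)
988 = 512 + 256 + 128 + 64 + 16 + 8 + 4 in binary powers of 2.
So 8^988 ≡ 680 · 742 · 150 · 78 · 752 · 809 · 140 ≡ 78 (mod 989).
Since 78 ≠ 1, base 8 is a Fermat witness: 989 is composite.

78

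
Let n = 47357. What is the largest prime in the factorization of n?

71

47357 = 23 · 2059
2059 = 29 · 71
71 is prime.
So 47357 = 23 · 29 · 71; the largest prime factor is 71.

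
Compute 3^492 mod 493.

310

3^1 ≡ 3 (mod 493)
3^2 ≡ 3^2 = 9 ≡ 9 (mod 493)
3^4 ≡ 9^2 = 81 ≡ 81 (mod 493)
3^8 ≡ 81^2 = 6561 ≡ 152 (mod 493)
3^16 ≡ 152^2 = 23104 ≡ 426 (mod 493)
3^32 ≡ 426^2 = 181476 ≡ 52 (mod 493)
3^64 ≡ 52^2 = 2704 ≡ 239 (mod 493)
3^128 ≡ 239^2 = 57121 ≡ 426 (mod 493)
3^256 ≡ 426^2 = 181476 ≡ 52 (mod 493)
492 = 256 + 128 + 64 + 32 + 8 + 4 in binary powers of 2.
So 3^492 ≡ 52 · 426 · 239 · 52 · 152 · 81 ≡ 310 (mod 493).
Since 310 ≠ 1, base 3 is a Fermat witness: 493 is composite.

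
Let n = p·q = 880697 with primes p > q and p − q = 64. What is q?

Since p = q + 64, we have 880697 = q(q + 64), so q² + 64q − 880697 = 0.
Discriminant: 64² + 4·880697 = 4096 + 3522788 = 3526884; √3526884 = 1878.
q = (−64 + 1878)/2 = 907, and p = q + 64 = 971.
Check: 907 · 971 = 880697.

907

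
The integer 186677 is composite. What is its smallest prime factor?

186677 is odd.
Digit sum 35, not divisible by 3.
Ends in 7: not divisible by 5.
7: 186677 = 7·26668 + 1
11: 186677 = 11·16970 + 7
13: 186677 = 13·14359 + 10
17: 186677 = 17·10981

17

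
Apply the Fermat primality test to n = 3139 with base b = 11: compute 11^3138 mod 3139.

1755

11^1 ≡ 11 (mod 3139)
11^2 ≡ 11^2 = 121 ≡ 121 (mod 3139)
11^4 ≡ 121^2 = 14641 ≡ 2085 (mod 3139)
11^8 ≡ 2085^2 = 4347225 ≡ 2849 (mod 3139)
11^16 ≡ 2849^2 = 8116801 ≡ 2486 (mod 3139)
11^32 ≡ 2486^2 = 6180196 ≡ 2644 (mod 3139)
11^64 ≡ 2644^2 = 6990736 ≡ 183 (mod 3139)
11^128 ≡ 183^2 = 33489 ≡ 2099 (mod 3139)
11^256 ≡ 2099^2 = 4405801 ≡ 1784 (mod 3139)
11^512 ≡ 1784^2 = 3182656 ≡ 2849 (mod 3139)
11^1024 ≡ 2849^2 = 8116801 ≡ 2486 (mod 3139)
11^2048 ≡ 2486^2 = 6180196 ≡ 2644 (mod 3139)
3138 = 2048 + 1024 + 64 + 2 in binary powers of 2.
So 11^3138 ≡ 2644 · 2486 · 183 · 121 ≡ 1755 (mod 3139).
Since 1755 ≠ 1, base 11 is a Fermat witness: 3139 is composite.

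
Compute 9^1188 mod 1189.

575

9^1 ≡ 9 (mod 1189)
9^2 ≡ 9^2 = 81 ≡ 81 (mod 1189)
9^4 ≡ 81^2 = 6561 ≡ 616 (mod 1189)
9^8 ≡ 616^2 = 379456 ≡ 165 (mod 1189)
9^16 ≡ 165^2 = 27225 ≡ 1067 (mod 1189)
9^32 ≡ 1067^2 = 1138489 ≡ 616 (mod 1189)
9^64 ≡ 616^2 = 379456 ≡ 165 (mod 1189)
9^128 ≡ 165^2 = 27225 ≡ 1067 (mod 1189)
9^256 ≡ 1067^2 = 1138489 ≡ 616 (mod 1189)
9^512 ≡ 616^2 = 379456 ≡ 165 (mod 1189)
9^1024 ≡ 165^2 = 27225 ≡ 1067 (mod 1189)
1188 = 1024 + 128 + 32 + 4 in binary powers of 2.
So 9^1188 ≡ 1067 · 1067 · 616 · 616 ≡ 575 (mod 1189).
Since 575 ≠ 1, base 9 is a Fermat witness: 1189 is composite.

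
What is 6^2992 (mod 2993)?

6^1 ≡ 6 (mod 2993)
6^2 ≡ 6^2 = 36 ≡ 36 (mod 2993)
6^4 ≡ 36^2 = 1296 ≡ 1296 (mod 2993)
6^8 ≡ 1296^2 = 1679616 ≡ 543 (mod 2993)
6^16 ≡ 543^2 = 294849 ≡ 1535 (mod 2993)
6^32 ≡ 1535^2 = 2356225 ≡ 734 (mod 2993)
6^64 ≡ 734^2 = 538756 ≡ 16 (mod 2993)
6^128 ≡ 16^2 = 256 ≡ 256 (mod 2993)
6^256 ≡ 256^2 = 65536 ≡ 2683 (mod 2993)
6^512 ≡ 2683^2 = 7198489 ≡ 324 (mod 2993)
6^1024 ≡ 324^2 = 104976 ≡ 221 (mod 2993)
6^2048 ≡ 221^2 = 48841 ≡ 953 (mod 2993)
2992 = 2048 + 512 + 256 + 128 + 32 + 16 in binary powers of 2.
So 6^2992 ≡ 953 · 324 · 2683 · 256 · 734 · 1535 ≡ 201 (mod 2993).
Since 201 ≠ 1, base 6 is a Fermat witness: 2993 is composite.

201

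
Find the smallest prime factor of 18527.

97

18527 is odd.
Digit sum 23, not divisible by 3.
Ends in 7: not divisible by 5.
7: 18527 = 7·2646 + 5
11: 18527 = 11·1684 + 3
13: 18527 = 13·1425 + 2
17: 18527 = 17·1089 + 14
19: 18527 = 19·975 + 2
23: 18527 = 23·805 + 12
29: 18527 = 29·638 + 25
31: 18527 = 31·597 + 20
37: 18527 = 37·500 + 27
41: 18527 = 41·451 + 36
43: 18527 = 43·430 + 37
47: 18527 = 47·394 + 9
53: 18527 = 53·349 + 30
59: 18527 = 59·314 + 1
61: 18527 = 61·303 + 44
67: 18527 = 67·276 + 35
71: 18527 = 71·260 + 67
73: 18527 = 73·253 + 58
79: 18527 = 79·234 + 41
83: 18527 = 83·223 + 18
89: 18527 = 89·208 + 15
97: 18527 = 97·191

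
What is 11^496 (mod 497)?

11^1 ≡ 11 (mod 497)
11^2 ≡ 11^2 = 121 ≡ 121 (mod 497)
11^4 ≡ 121^2 = 14641 ≡ 228 (mod 497)
11^8 ≡ 228^2 = 51984 ≡ 296 (mod 497)
11^16 ≡ 296^2 = 87616 ≡ 144 (mod 497)
11^32 ≡ 144^2 = 20736 ≡ 359 (mod 497)
11^64 ≡ 359^2 = 128881 ≡ 158 (mod 497)
11^128 ≡ 158^2 = 24964 ≡ 114 (mod 497)
11^256 ≡ 114^2 = 12996 ≡ 74 (mod 497)
496 = 256 + 128 + 64 + 32 + 16 in binary powers of 2.
So 11^496 ≡ 74 · 114 · 158 · 359 · 144 ≡ 466 (mod 497).
Since 466 ≠ 1, base 11 is a Fermat witness: 497 is composite.

466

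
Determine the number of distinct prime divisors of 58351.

3

58351 = 23 · 2537
2537 = 43 · 59
58351 = 23 · 43 · 59, which has 3 distinct prime factors.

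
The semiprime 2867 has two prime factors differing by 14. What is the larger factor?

Since p = q + 14, we have 2867 = q(q + 14), so q² + 14q − 2867 = 0.
Discriminant: 14² + 4·2867 = 196 + 11468 = 11664; √11664 = 108.
q = (−14 + 108)/2 = 47, and p = q + 14 = 61.
Check: 47 · 61 = 2867.

61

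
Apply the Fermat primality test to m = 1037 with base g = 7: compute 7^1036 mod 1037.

931

7^1 ≡ 7 (mod 1037)
7^2 ≡ 7^2 = 49 ≡ 49 (mod 1037)
7^4 ≡ 49^2 = 2401 ≡ 327 (mod 1037)
7^8 ≡ 327^2 = 106929 ≡ 118 (mod 1037)
7^16 ≡ 118^2 = 13924 ≡ 443 (mod 1037)
7^32 ≡ 443^2 = 196249 ≡ 256 (mod 1037)
7^64 ≡ 256^2 = 65536 ≡ 205 (mod 1037)
7^128 ≡ 205^2 = 42025 ≡ 545 (mod 1037)
7^256 ≡ 545^2 = 297025 ≡ 443 (mod 1037)
7^512 ≡ 443^2 = 196249 ≡ 256 (mod 1037)
7^1024 ≡ 256^2 = 65536 ≡ 205 (mod 1037)
1036 = 1024 + 8 + 4 in binary powers of 2.
So 7^1036 ≡ 205 · 118 · 327 ≡ 931 (mod 1037).
Since 931 ≠ 1, base 7 is a Fermat witness: 1037 is composite.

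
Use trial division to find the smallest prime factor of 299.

13

299 is odd.
Digit sum 20, not divisible by 3.
Ends in 9: not divisible by 5.
7: 299 = 7·42 + 5
11: 299 = 11·27 + 2
13: 299 = 13·23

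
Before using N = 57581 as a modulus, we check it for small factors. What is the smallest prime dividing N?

71

57581 is odd.
Digit sum 26, not divisible by 3.
Ends in 1: not divisible by 5.
7: 57581 = 7·8225 + 6
11: 57581 = 11·5234 + 7
13: 57581 = 13·4429 + 4
17: 57581 = 17·3387 + 2
19: 57581 = 19·3030 + 11
23: 57581 = 23·2503 + 12
29: 57581 = 29·1985 + 16
31: 57581 = 31·1857 + 14
37: 57581 = 37·1556 + 9
41: 57581 = 41·1404 + 17
43: 57581 = 43·1339 + 4
47: 57581 = 47·1225 + 6
53: 57581 = 53·1086 + 23
59: 57581 = 59·975 + 56
61: 57581 = 61·943 + 58
67: 57581 = 67·859 + 28
71: 57581 = 71·811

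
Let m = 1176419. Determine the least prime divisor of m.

31

1176419 is odd.
Digit sum 29, not divisible by 3.
Ends in 9: not divisible by 5.
7: 1176419 = 7·168059 + 6
11: 1176419 = 11·106947 + 2
13: 1176419 = 13·90493 + 10
17: 1176419 = 17·69201 + 2
19: 1176419 = 19·61916 + 15
23: 1176419 = 23·51148 + 15
29: 1176419 = 29·40566 + 5
31: 1176419 = 31·37949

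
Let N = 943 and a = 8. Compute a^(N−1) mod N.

8^1 ≡ 8 (mod 943)
8^2 ≡ 8^2 = 64 ≡ 64 (mod 943)
8^4 ≡ 64^2 = 4096 ≡ 324 (mod 943)
8^8 ≡ 324^2 = 104976 ≡ 303 (mod 943)
8^16 ≡ 303^2 = 91809 ≡ 338 (mod 943)
8^32 ≡ 338^2 = 114244 ≡ 141 (mod 943)
8^64 ≡ 141^2 = 19881 ≡ 78 (mod 943)
8^128 ≡ 78^2 = 6084 ≡ 426 (mod 943)
8^256 ≡ 426^2 = 181476 ≡ 420 (mod 943)
8^512 ≡ 420^2 = 176400 ≡ 59 (mod 943)
942 = 512 + 256 + 128 + 32 + 8 + 4 + 2 in binary powers of 2.
So 8^942 ≡ 59 · 420 · 426 · 141 · 303 · 324 · 64 ≡ 679 (mod 943).
Since 679 ≠ 1, base 8 is a Fermat witness: 943 is composite.

679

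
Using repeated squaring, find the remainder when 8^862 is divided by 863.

8^1 ≡ 8 (mod 863)
8^2 ≡ 8^2 = 64 ≡ 64 (mod 863)
8^4 ≡ 64^2 = 4096 ≡ 644 (mod 863)
8^8 ≡ 644^2 = 414736 ≡ 496 (mod 863)
8^16 ≡ 496^2 = 246016 ≡ 61 (mod 863)
8^32 ≡ 61^2 = 3721 ≡ 269 (mod 863)
8^64 ≡ 269^2 = 72361 ≡ 732 (mod 863)
8^128 ≡ 732^2 = 535824 ≡ 764 (mod 863)
8^256 ≡ 764^2 = 583696 ≡ 308 (mod 863)
8^512 ≡ 308^2 = 94864 ≡ 797 (mod 863)
862 = 512 + 256 + 64 + 16 + 8 + 4 + 2 in binary powers of 2.
So 8^862 ≡ 797 · 308 · 732 · 61 · 496 · 644 · 64 ≡ 1 (mod 863).
Since the result is 1, base 8 gives no evidence that 863 is composite.

1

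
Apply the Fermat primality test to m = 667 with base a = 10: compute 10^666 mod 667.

10^1 ≡ 10 (mod 667)
10^2 ≡ 10^2 = 100 ≡ 100 (mod 667)
10^4 ≡ 100^2 = 10000 ≡ 662 (mod 667)
10^8 ≡ 662^2 = 438244 ≡ 25 (mod 667)
10^16 ≡ 25^2 = 625 ≡ 625 (mod 667)
10^32 ≡ 625^2 = 390625 ≡ 430 (mod 667)
10^64 ≡ 430^2 = 184900 ≡ 141 (mod 667)
10^128 ≡ 141^2 = 19881 ≡ 538 (mod 667)
10^256 ≡ 538^2 = 289444 ≡ 633 (mod 667)
10^512 ≡ 633^2 = 400689 ≡ 489 (mod 667)
666 = 512 + 128 + 16 + 8 + 2 in binary powers of 2.
So 10^666 ≡ 489 · 538 · 625 · 25 · 100 ≡ 236 (mod 667).
Since 236 ≠ 1, base 10 is a Fermat witness: 667 is composite.

236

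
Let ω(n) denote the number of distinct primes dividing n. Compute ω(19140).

5

19140 = 2^2 · 4785
4785 = 3 · 1595
1595 = 5 · 319
319 = 11 · 29
19140 = 2^2 · 3 · 5 · 11 · 29, which has 5 distinct prime factors.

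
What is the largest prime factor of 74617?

83

74617 = 29 · 2573
2573 = 31 · 83
83 is prime.
So 74617 = 29 · 31 · 83; the largest prime factor is 83.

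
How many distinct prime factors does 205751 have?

205751 = 7^2 · 4199
4199 = 13 · 323
323 = 17 · 19
205751 = 7^2 · 13 · 17 · 19, which has 4 distinct prime factors.

4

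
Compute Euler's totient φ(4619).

Factor: 4619 = 31 · 149.
φ(4619) = (31−1) · (149−1) = 30 · 148 = 4440.

4440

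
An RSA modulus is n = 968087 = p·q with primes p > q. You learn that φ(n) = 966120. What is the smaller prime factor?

971

φ(n) = (p−1)(q−1) = n − (p+q) + 1, so p + q = 968087 − 966120 + 1 = 1968.
p and q are the roots of t² − 1968t + 968087 = 0.
Discriminant: 1968² − 4·968087 = 3873024 − 3872348 = 676; √676 = 26.
q = (1968 − 26)/2 = 971, p = (1968 + 26)/2 = 997.
Check: 971 · 997 = 968087.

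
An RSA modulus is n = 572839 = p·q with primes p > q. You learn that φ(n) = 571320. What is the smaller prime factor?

691

φ(n) = (p−1)(q−1) = n − (p+q) + 1, so p + q = 572839 − 571320 + 1 = 1520.
p and q are the roots of t² − 1520t + 572839 = 0.
Discriminant: 1520² − 4·572839 = 2310400 − 2291356 = 19044; √19044 = 138.
q = (1520 − 138)/2 = 691, p = (1520 + 138)/2 = 829.
Check: 691 · 829 = 572839.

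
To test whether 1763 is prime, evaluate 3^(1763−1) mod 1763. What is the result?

3^1 ≡ 3 (mod 1763)
3^2 ≡ 3^2 = 9 ≡ 9 (mod 1763)
3^4 ≡ 9^2 = 81 ≡ 81 (mod 1763)
3^8 ≡ 81^2 = 6561 ≡ 1272 (mod 1763)
3^16 ≡ 1272^2 = 1617984 ≡ 1313 (mod 1763)
3^32 ≡ 1313^2 = 1723969 ≡ 1518 (mod 1763)
3^64 ≡ 1518^2 = 2304324 ≡ 83 (mod 1763)
3^128 ≡ 83^2 = 6889 ≡ 1600 (mod 1763)
3^256 ≡ 1600^2 = 2560000 ≡ 124 (mod 1763)
3^512 ≡ 124^2 = 15376 ≡ 1272 (mod 1763)
3^1024 ≡ 1272^2 = 1617984 ≡ 1313 (mod 1763)
1762 = 1024 + 512 + 128 + 64 + 32 + 2 in binary powers of 2.
So 3^1762 ≡ 1313 · 1272 · 1600 · 83 · 1518 · 9 ≡ 583 (mod 1763).
Since 583 ≠ 1, base 3 is a Fermat witness: 1763 is composite.

583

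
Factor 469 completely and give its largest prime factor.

469 = 7 · 67
67 is prime.
So 469 = 7 · 67; the largest prime factor is 67.

67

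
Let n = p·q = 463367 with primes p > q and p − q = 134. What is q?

Since p = q + 134, we have 463367 = q(q + 134), so q² + 134q − 463367 = 0.
Discriminant: 134² + 4·463367 = 17956 + 1853468 = 1871424; √1871424 = 1368.
q = (−134 + 1368)/2 = 617, and p = q + 134 = 751.
Check: 617 · 751 = 463367.

617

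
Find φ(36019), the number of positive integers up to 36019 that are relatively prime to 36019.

Factor: 36019 = 181 · 199.
φ(36019) = (181−1) · (199−1) = 180 · 198 = 35640.

35640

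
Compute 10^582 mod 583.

10^1 ≡ 10 (mod 583)
10^2 ≡ 10^2 = 100 ≡ 100 (mod 583)
10^4 ≡ 100^2 = 10000 ≡ 89 (mod 583)
10^8 ≡ 89^2 = 7921 ≡ 342 (mod 583)
10^16 ≡ 342^2 = 116964 ≡ 364 (mod 583)
10^32 ≡ 364^2 = 132496 ≡ 155 (mod 583)
10^64 ≡ 155^2 = 24025 ≡ 122 (mod 583)
10^128 ≡ 122^2 = 14884 ≡ 309 (mod 583)
10^256 ≡ 309^2 = 95481 ≡ 452 (mod 583)
10^512 ≡ 452^2 = 204304 ≡ 254 (mod 583)
582 = 512 + 64 + 4 + 2 in binary powers of 2.
So 10^582 ≡ 254 · 122 · 89 · 100 ≡ 386 (mod 583).
Since 386 ≠ 1, base 10 is a Fermat witness: 583 is composite.

386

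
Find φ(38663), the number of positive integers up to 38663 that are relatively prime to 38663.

36080

Factor: 38663 = 23 · 41^2.
φ(38663) = (23−1) · 41^1·(41−1) = 22 · 1640 = 36080.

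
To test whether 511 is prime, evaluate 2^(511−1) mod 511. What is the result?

64

2^1 ≡ 2 (mod 511)
2^2 ≡ 2^2 = 4 ≡ 4 (mod 511)
2^4 ≡ 4^2 = 16 ≡ 16 (mod 511)
2^8 ≡ 16^2 = 256 ≡ 256 (mod 511)
2^16 ≡ 256^2 = 65536 ≡ 128 (mod 511)
2^32 ≡ 128^2 = 16384 ≡ 32 (mod 511)
2^64 ≡ 32^2 = 1024 ≡ 2 (mod 511)
2^128 ≡ 2^2 = 4 ≡ 4 (mod 511)
2^256 ≡ 4^2 = 16 ≡ 16 (mod 511)
510 = 256 + 128 + 64 + 32 + 16 + 8 + 4 + 2 in binary powers of 2.
So 2^510 ≡ 16 · 4 · 2 · 32 · 128 · 256 · 16 · 4 ≡ 64 (mod 511).
Since 64 ≠ 1, base 2 is a Fermat witness: 511 is composite.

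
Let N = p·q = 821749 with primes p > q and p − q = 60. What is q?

Since p = q + 60, we have 821749 = q(q + 60), so q² + 60q − 821749 = 0.
Discriminant: 60² + 4·821749 = 3600 + 3286996 = 3290596; √3290596 = 1814.
q = (−60 + 1814)/2 = 877, and p = q + 60 = 937.
Check: 877 · 937 = 821749.

877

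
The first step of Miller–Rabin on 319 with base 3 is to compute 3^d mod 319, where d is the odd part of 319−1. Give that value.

279

319 − 1 = 318 = 2^1 · 159, so d = 159.
3^1 ≡ 3 (mod 319)
3^2 ≡ 3^2 = 9 ≡ 9 (mod 319)
3^4 ≡ 9^2 = 81 ≡ 81 (mod 319)
3^8 ≡ 81^2 = 6561 ≡ 181 (mod 319)
3^16 ≡ 181^2 = 32761 ≡ 223 (mod 319)
3^32 ≡ 223^2 = 49729 ≡ 284 (mod 319)
3^64 ≡ 284^2 = 80656 ≡ 268 (mod 319)
3^128 ≡ 268^2 = 71824 ≡ 49 (mod 319)
159 = 128 + 16 + 8 + 4 + 2 + 1 in binary powers of 2.
So 3^159 ≡ 49 · 223 · 181 · 81 · 9 · 3 ≡ 279 (mod 319).
Squaring chain: 279; never reaches −1, so base 3 is a Miller–Rabin witness that 319 is composite.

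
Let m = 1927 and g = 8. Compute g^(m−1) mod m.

1630

8^1 ≡ 8 (mod 1927)
8^2 ≡ 8^2 = 64 ≡ 64 (mod 1927)
8^4 ≡ 64^2 = 4096 ≡ 242 (mod 1927)
8^8 ≡ 242^2 = 58564 ≡ 754 (mod 1927)
8^16 ≡ 754^2 = 568516 ≡ 51 (mod 1927)
8^32 ≡ 51^2 = 2601 ≡ 674 (mod 1927)
8^64 ≡ 674^2 = 454276 ≡ 1431 (mod 1927)
8^128 ≡ 1431^2 = 2047761 ≡ 1287 (mod 1927)
8^256 ≡ 1287^2 = 1656369 ≡ 1076 (mod 1927)
8^512 ≡ 1076^2 = 1157776 ≡ 1576 (mod 1927)
8^1024 ≡ 1576^2 = 2483776 ≡ 1800 (mod 1927)
1926 = 1024 + 512 + 256 + 128 + 4 + 2 in binary powers of 2.
So 8^1926 ≡ 1800 · 1576 · 1076 · 1287 · 242 · 64 ≡ 1630 (mod 1927).
Since 1630 ≠ 1, base 8 is a Fermat witness: 1927 is composite.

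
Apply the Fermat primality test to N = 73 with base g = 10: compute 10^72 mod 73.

10^1 ≡ 10 (mod 73)
10^2 ≡ 10^2 = 100 ≡ 27 (mod 73)
10^4 ≡ 27^2 = 729 ≡ 72 (mod 73)
10^8 ≡ 72^2 = 5184 ≡ 1 (mod 73)
10^16 ≡ 1^2 = 1 ≡ 1 (mod 73)
10^32 ≡ 1^2 = 1 ≡ 1 (mod 73)
10^64 ≡ 1^2 = 1 ≡ 1 (mod 73)
72 = 64 + 8 in binary powers of 2.
So 10^72 ≡ 1 · 1 ≡ 1 (mod 73).
Since the result is 1, base 10 gives no evidence that 73 is composite.

1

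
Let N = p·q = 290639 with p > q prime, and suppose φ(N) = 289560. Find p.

φ(n) = (p−1)(q−1) = n − (p+q) + 1, so p + q = 290639 − 289560 + 1 = 1080.
p and q are the roots of t² − 1080t + 290639 = 0.
Discriminant: 1080² − 4·290639 = 1166400 − 1162556 = 3844; √3844 = 62.
q = (1080 − 62)/2 = 509, p = (1080 + 62)/2 = 571.
Check: 509 · 571 = 290639.

571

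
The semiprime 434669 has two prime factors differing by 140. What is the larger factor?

Since p = q + 140, we have 434669 = q(q + 140), so q² + 140q − 434669 = 0.
Discriminant: 140² + 4·434669 = 19600 + 1738676 = 1758276; √1758276 = 1326.
q = (−140 + 1326)/2 = 593, and p = q + 140 = 733.
Check: 593 · 733 = 434669.

733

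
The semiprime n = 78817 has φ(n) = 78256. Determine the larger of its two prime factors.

φ(n) = (p−1)(q−1) = n − (p+q) + 1, so p + q = 78817 − 78256 + 1 = 562.
p and q are the roots of t² − 562t + 78817 = 0.
Discriminant: 562² − 4·78817 = 315844 − 315268 = 576; √576 = 24.
q = (562 − 24)/2 = 269, p = (562 + 24)/2 = 293.
Check: 269 · 293 = 78817.

293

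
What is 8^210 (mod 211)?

8^1 ≡ 8 (mod 211)
8^2 ≡ 8^2 = 64 ≡ 64 (mod 211)
8^4 ≡ 64^2 = 4096 ≡ 87 (mod 211)
8^8 ≡ 87^2 = 7569 ≡ 184 (mod 211)
8^16 ≡ 184^2 = 33856 ≡ 96 (mod 211)
8^32 ≡ 96^2 = 9216 ≡ 143 (mod 211)
8^64 ≡ 143^2 = 20449 ≡ 193 (mod 211)
8^128 ≡ 193^2 = 37249 ≡ 113 (mod 211)
210 = 128 + 64 + 16 + 2 in binary powers of 2.
So 8^210 ≡ 113 · 193 · 96 · 64 ≡ 1 (mod 211).
Since the result is 1, base 8 gives no evidence that 211 is composite.

1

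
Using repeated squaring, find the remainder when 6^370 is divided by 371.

6^1 ≡ 6 (mod 371)
6^2 ≡ 6^2 = 36 ≡ 36 (mod 371)
6^4 ≡ 36^2 = 1296 ≡ 183 (mod 371)
6^8 ≡ 183^2 = 33489 ≡ 99 (mod 371)
6^16 ≡ 99^2 = 9801 ≡ 155 (mod 371)
6^32 ≡ 155^2 = 24025 ≡ 281 (mod 371)
6^64 ≡ 281^2 = 78961 ≡ 309 (mod 371)
6^128 ≡ 309^2 = 95481 ≡ 134 (mod 371)
6^256 ≡ 134^2 = 17956 ≡ 148 (mod 371)
370 = 256 + 64 + 32 + 16 + 2 in binary powers of 2.
So 6^370 ≡ 148 · 309 · 281 · 155 · 36 ≡ 281 (mod 371).
Since 281 ≠ 1, base 6 is a Fermat witness: 371 is composite.

281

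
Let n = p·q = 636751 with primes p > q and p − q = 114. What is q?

Since p = q + 114, we have 636751 = q(q + 114), so q² + 114q − 636751 = 0.
Discriminant: 114² + 4·636751 = 12996 + 2547004 = 2560000; √2560000 = 1600.
q = (−114 + 1600)/2 = 743, and p = q + 114 = 857.
Check: 743 · 857 = 636751.

743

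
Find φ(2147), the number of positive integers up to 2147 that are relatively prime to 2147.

Factor: 2147 = 19 · 113.
φ(2147) = (19−1) · (113−1) = 18 · 112 = 2016.

2016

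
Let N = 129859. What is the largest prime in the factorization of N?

129859 = 31 · 4189
4189 = 59 · 71
71 is prime.
So 129859 = 31 · 59 · 71; the largest prime factor is 71.

71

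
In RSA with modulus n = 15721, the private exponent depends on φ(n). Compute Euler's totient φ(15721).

15444

Factor: 15721 = 79 · 199.
φ(15721) = (79−1) · (199−1) = 78 · 198 = 15444.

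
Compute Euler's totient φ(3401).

3204

Factor: 3401 = 19 · 179.
φ(3401) = (19−1) · (179−1) = 18 · 178 = 3204.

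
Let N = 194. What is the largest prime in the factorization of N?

97

194 = 2 · 97
97 is prime.
So 194 = 2 · 97; the largest prime factor is 97.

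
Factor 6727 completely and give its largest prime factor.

6727 = 7 · 961
961 = 31 · 31
31 = 31 · 1
So 6727 = 7 · 31^2; the largest prime factor is 31.

31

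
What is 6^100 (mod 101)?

1

6^1 ≡ 6 (mod 101)
6^2 ≡ 6^2 = 36 ≡ 36 (mod 101)
6^4 ≡ 36^2 = 1296 ≡ 84 (mod 101)
6^8 ≡ 84^2 = 7056 ≡ 87 (mod 101)
6^16 ≡ 87^2 = 7569 ≡ 95 (mod 101)
6^32 ≡ 95^2 = 9025 ≡ 36 (mod 101)
6^64 ≡ 36^2 = 1296 ≡ 84 (mod 101)
100 = 64 + 32 + 4 in binary powers of 2.
So 6^100 ≡ 84 · 36 · 84 ≡ 1 (mod 101).
Since the result is 1, base 6 gives no evidence that 101 is composite.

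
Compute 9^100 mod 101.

1

9^1 ≡ 9 (mod 101)
9^2 ≡ 9^2 = 81 ≡ 81 (mod 101)
9^4 ≡ 81^2 = 6561 ≡ 97 (mod 101)
9^8 ≡ 97^2 = 9409 ≡ 16 (mod 101)
9^16 ≡ 16^2 = 256 ≡ 54 (mod 101)
9^32 ≡ 54^2 = 2916 ≡ 88 (mod 101)
9^64 ≡ 88^2 = 7744 ≡ 68 (mod 101)
100 = 64 + 32 + 4 in binary powers of 2.
So 9^100 ≡ 68 · 88 · 97 ≡ 1 (mod 101).
Since the result is 1, base 9 gives no evidence that 101 is composite.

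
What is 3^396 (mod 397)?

1

3^1 ≡ 3 (mod 397)
3^2 ≡ 3^2 = 9 ≡ 9 (mod 397)
3^4 ≡ 9^2 = 81 ≡ 81 (mod 397)
3^8 ≡ 81^2 = 6561 ≡ 209 (mod 397)
3^16 ≡ 209^2 = 43681 ≡ 11 (mod 397)
3^32 ≡ 11^2 = 121 ≡ 121 (mod 397)
3^64 ≡ 121^2 = 14641 ≡ 349 (mod 397)
3^128 ≡ 349^2 = 121801 ≡ 319 (mod 397)
3^256 ≡ 319^2 = 101761 ≡ 129 (mod 397)
396 = 256 + 128 + 8 + 4 in binary powers of 2.
So 3^396 ≡ 129 · 319 · 209 · 81 ≡ 1 (mod 397).
Since the result is 1, base 3 gives no evidence that 397 is composite.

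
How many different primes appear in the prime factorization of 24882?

24882 = 2 · 12441
12441 = 3 · 4147
4147 = 11 · 377
377 = 13 · 29
24882 = 2 · 3 · 11 · 13 · 29, which has 5 distinct prime factors.

5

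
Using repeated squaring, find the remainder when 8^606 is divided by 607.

1

8^1 ≡ 8 (mod 607)
8^2 ≡ 8^2 = 64 ≡ 64 (mod 607)
8^4 ≡ 64^2 = 4096 ≡ 454 (mod 607)
8^8 ≡ 454^2 = 206116 ≡ 343 (mod 607)
8^16 ≡ 343^2 = 117649 ≡ 498 (mod 607)
8^32 ≡ 498^2 = 248004 ≡ 348 (mod 607)
8^64 ≡ 348^2 = 121104 ≡ 311 (mod 607)
8^128 ≡ 311^2 = 96721 ≡ 208 (mod 607)
8^256 ≡ 208^2 = 43264 ≡ 167 (mod 607)
8^512 ≡ 167^2 = 27889 ≡ 574 (mod 607)
606 = 512 + 64 + 16 + 8 + 4 + 2 in binary powers of 2.
So 8^606 ≡ 574 · 311 · 498 · 343 · 454 · 64 ≡ 1 (mod 607).
Since the result is 1, base 8 gives no evidence that 607 is composite.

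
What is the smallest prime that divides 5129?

5129 is odd.
Digit sum 17, not divisible by 3.
Ends in 9: not divisible by 5.
7: 5129 = 7·732 + 5
11: 5129 = 11·466 + 3
13: 5129 = 13·394 + 7
17: 5129 = 17·301 + 12
19: 5129 = 19·269 + 18
23: 5129 = 23·223

23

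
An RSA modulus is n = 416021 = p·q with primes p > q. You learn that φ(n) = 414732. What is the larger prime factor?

φ(n) = (p−1)(q−1) = n − (p+q) + 1, so p + q = 416021 − 414732 + 1 = 1290.
p and q are the roots of t² − 1290t + 416021 = 0.
Discriminant: 1290² − 4·416021 = 1664100 − 1664084 = 16; √16 = 4.
q = (1290 − 4)/2 = 643, p = (1290 + 4)/2 = 647.
Check: 643 · 647 = 416021.

647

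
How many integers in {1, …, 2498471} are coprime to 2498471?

2441880

Factor: 2498471 = 103 · 127 · 191.
φ(2498471) = (103−1) · (127−1) · (191−1) = 102 · 126 · 190 = 2441880.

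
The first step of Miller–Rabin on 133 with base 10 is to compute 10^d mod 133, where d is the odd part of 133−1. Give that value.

27

133 − 1 = 132 = 2^2 · 33, so d = 33.
10^1 ≡ 10 (mod 133)
10^2 ≡ 10^2 = 100 ≡ 100 (mod 133)
10^4 ≡ 100^2 = 10000 ≡ 25 (mod 133)
10^8 ≡ 25^2 = 625 ≡ 93 (mod 133)
10^16 ≡ 93^2 = 8649 ≡ 4 (mod 133)
10^32 ≡ 4^2 = 16 ≡ 16 (mod 133)
33 = 32 + 1 in binary powers of 2.
So 10^33 ≡ 16 · 10 ≡ 27 (mod 133).
Squaring chain: 27 → 64; never reaches −1, so base 10 is a Miller–Rabin witness that 133 is composite.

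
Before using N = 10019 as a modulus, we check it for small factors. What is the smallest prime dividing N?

10019 is odd.
Digit sum 11, not divisible by 3.
Ends in 9: not divisible by 5.
7: 10019 = 7·1431 + 2
11: 10019 = 11·910 + 9
13: 10019 = 13·770 + 9
17: 10019 = 17·589 + 6
19: 10019 = 19·527 + 6
23: 10019 = 23·435 + 14
29: 10019 = 29·345 + 14
31: 10019 = 31·323 + 6
37: 10019 = 37·270 + 29
41: 10019 = 41·244 + 15
43: 10019 = 43·233

43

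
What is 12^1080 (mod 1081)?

98

12^1 ≡ 12 (mod 1081)
12^2 ≡ 12^2 = 144 ≡ 144 (mod 1081)
12^4 ≡ 144^2 = 20736 ≡ 197 (mod 1081)
12^8 ≡ 197^2 = 38809 ≡ 974 (mod 1081)
12^16 ≡ 974^2 = 948676 ≡ 639 (mod 1081)
12^32 ≡ 639^2 = 408321 ≡ 784 (mod 1081)
12^64 ≡ 784^2 = 614656 ≡ 648 (mod 1081)
12^128 ≡ 648^2 = 419904 ≡ 476 (mod 1081)
12^256 ≡ 476^2 = 226576 ≡ 647 (mod 1081)
12^512 ≡ 647^2 = 418609 ≡ 262 (mod 1081)
12^1024 ≡ 262^2 = 68644 ≡ 541 (mod 1081)
1080 = 1024 + 32 + 16 + 8 in binary powers of 2.
So 12^1080 ≡ 541 · 784 · 639 · 974 ≡ 98 (mod 1081).
Since 98 ≠ 1, base 12 is a Fermat witness: 1081 is composite.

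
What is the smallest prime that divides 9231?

3

9231 is odd.
Digit sum 15, divisible by 3.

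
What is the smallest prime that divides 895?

5

895 is odd.
Digit sum 22, not divisible by 3.
Ends in 5: divisible by 5.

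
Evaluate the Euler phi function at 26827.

Factor: 26827 = 139 · 193.
φ(26827) = (139−1) · (193−1) = 138 · 192 = 26496.

26496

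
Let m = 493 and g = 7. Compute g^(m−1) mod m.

7^1 ≡ 7 (mod 493)
7^2 ≡ 7^2 = 49 ≡ 49 (mod 493)
7^4 ≡ 49^2 = 2401 ≡ 429 (mod 493)
7^8 ≡ 429^2 = 184041 ≡ 152 (mod 493)
7^16 ≡ 152^2 = 23104 ≡ 426 (mod 493)
7^32 ≡ 426^2 = 181476 ≡ 52 (mod 493)
7^64 ≡ 52^2 = 2704 ≡ 239 (mod 493)
7^128 ≡ 239^2 = 57121 ≡ 426 (mod 493)
7^256 ≡ 426^2 = 181476 ≡ 52 (mod 493)
492 = 256 + 128 + 64 + 32 + 8 + 4 in binary powers of 2.
So 7^492 ≡ 52 · 426 · 239 · 52 · 152 · 429 ≡ 455 (mod 493).
Since 455 ≠ 1, base 7 is a Fermat witness: 493 is composite.

455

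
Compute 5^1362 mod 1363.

306

5^1 ≡ 5 (mod 1363)
5^2 ≡ 5^2 = 25 ≡ 25 (mod 1363)
5^4 ≡ 25^2 = 625 ≡ 625 (mod 1363)
5^8 ≡ 625^2 = 390625 ≡ 807 (mod 1363)
5^16 ≡ 807^2 = 651249 ≡ 1098 (mod 1363)
5^32 ≡ 1098^2 = 1205604 ≡ 712 (mod 1363)
5^64 ≡ 712^2 = 506944 ≡ 1271 (mod 1363)
5^128 ≡ 1271^2 = 1615441 ≡ 286 (mod 1363)
5^256 ≡ 286^2 = 81796 ≡ 16 (mod 1363)
5^512 ≡ 16^2 = 256 ≡ 256 (mod 1363)
5^1024 ≡ 256^2 = 65536 ≡ 112 (mod 1363)
1362 = 1024 + 256 + 64 + 16 + 2 in binary powers of 2.
So 5^1362 ≡ 112 · 16 · 1271 · 1098 · 25 ≡ 306 (mod 1363).
Since 306 ≠ 1, base 5 is a Fermat witness: 1363 is composite.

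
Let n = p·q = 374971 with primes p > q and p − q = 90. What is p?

Since p = q + 90, we have 374971 = q(q + 90), so q² + 90q − 374971 = 0.
Discriminant: 90² + 4·374971 = 8100 + 1499884 = 1507984; √1507984 = 1228.
q = (−90 + 1228)/2 = 569, and p = q + 90 = 659.
Check: 569 · 659 = 374971.

659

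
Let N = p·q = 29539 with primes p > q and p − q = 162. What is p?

271

Since p = q + 162, we have 29539 = q(q + 162), so q² + 162q − 29539 = 0.
Discriminant: 162² + 4·29539 = 26244 + 118156 = 144400; √144400 = 380.
q = (−162 + 380)/2 = 109, and p = q + 162 = 271.
Check: 109 · 271 = 29539.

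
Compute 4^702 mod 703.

4^1 ≡ 4 (mod 703)
4^2 ≡ 4^2 = 16 ≡ 16 (mod 703)
4^4 ≡ 16^2 = 256 ≡ 256 (mod 703)
4^8 ≡ 256^2 = 65536 ≡ 157 (mod 703)
4^16 ≡ 157^2 = 24649 ≡ 44 (mod 703)
4^32 ≡ 44^2 = 1936 ≡ 530 (mod 703)
4^64 ≡ 530^2 = 280900 ≡ 403 (mod 703)
4^128 ≡ 403^2 = 162409 ≡ 16 (mod 703)
4^256 ≡ 16^2 = 256 ≡ 256 (mod 703)
4^512 ≡ 256^2 = 65536 ≡ 157 (mod 703)
702 = 512 + 128 + 32 + 16 + 8 + 4 + 2 in binary powers of 2.
So 4^702 ≡ 157 · 16 · 530 · 44 · 157 · 256 · 16 ≡ 1 (mod 703).
Since the result is 1, base 4 gives no evidence that 703 is composite.

1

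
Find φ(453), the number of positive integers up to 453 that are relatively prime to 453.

Factor: 453 = 3 · 151.
φ(453) = (3−1) · (151−1) = 2 · 150 = 300.

300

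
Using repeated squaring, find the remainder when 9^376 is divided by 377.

9^1 ≡ 9 (mod 377)
9^2 ≡ 9^2 = 81 ≡ 81 (mod 377)
9^4 ≡ 81^2 = 6561 ≡ 152 (mod 377)
9^8 ≡ 152^2 = 23104 ≡ 107 (mod 377)
9^16 ≡ 107^2 = 11449 ≡ 139 (mod 377)
9^32 ≡ 139^2 = 19321 ≡ 94 (mod 377)
9^64 ≡ 94^2 = 8836 ≡ 165 (mod 377)
9^128 ≡ 165^2 = 27225 ≡ 81 (mod 377)
9^256 ≡ 81^2 = 6561 ≡ 152 (mod 377)
376 = 256 + 64 + 32 + 16 + 8 in binary powers of 2.
So 9^376 ≡ 152 · 165 · 94 · 139 · 107 ≡ 256 (mod 377).
Since 256 ≠ 1, base 9 is a Fermat witness: 377 is composite.

256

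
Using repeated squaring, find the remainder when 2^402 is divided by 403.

376

2^1 ≡ 2 (mod 403)
2^2 ≡ 2^2 = 4 ≡ 4 (mod 403)
2^4 ≡ 4^2 = 16 ≡ 16 (mod 403)
2^8 ≡ 16^2 = 256 ≡ 256 (mod 403)
2^16 ≡ 256^2 = 65536 ≡ 250 (mod 403)
2^32 ≡ 250^2 = 62500 ≡ 35 (mod 403)
2^64 ≡ 35^2 = 1225 ≡ 16 (mod 403)
2^128 ≡ 16^2 = 256 ≡ 256 (mod 403)
2^256 ≡ 256^2 = 65536 ≡ 250 (mod 403)
402 = 256 + 128 + 16 + 2 in binary powers of 2.
So 2^402 ≡ 250 · 256 · 250 · 4 ≡ 376 (mod 403).
Since 376 ≠ 1, base 2 is a Fermat witness: 403 is composite.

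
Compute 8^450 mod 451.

122

8^1 ≡ 8 (mod 451)
8^2 ≡ 8^2 = 64 ≡ 64 (mod 451)
8^4 ≡ 64^2 = 4096 ≡ 37 (mod 451)
8^8 ≡ 37^2 = 1369 ≡ 16 (mod 451)
8^16 ≡ 16^2 = 256 ≡ 256 (mod 451)
8^32 ≡ 256^2 = 65536 ≡ 141 (mod 451)
8^64 ≡ 141^2 = 19881 ≡ 37 (mod 451)
8^128 ≡ 37^2 = 1369 ≡ 16 (mod 451)
8^256 ≡ 16^2 = 256 ≡ 256 (mod 451)
450 = 256 + 128 + 64 + 2 in binary powers of 2.
So 8^450 ≡ 256 · 16 · 37 · 64 ≡ 122 (mod 451).
Since 122 ≠ 1, base 8 is a Fermat witness: 451 is composite.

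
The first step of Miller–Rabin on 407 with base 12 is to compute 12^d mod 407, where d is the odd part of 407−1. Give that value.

407 − 1 = 406 = 2^1 · 203, so d = 203.
12^1 ≡ 12 (mod 407)
12^2 ≡ 12^2 = 144 ≡ 144 (mod 407)
12^4 ≡ 144^2 = 20736 ≡ 386 (mod 407)
12^8 ≡ 386^2 = 148996 ≡ 34 (mod 407)
12^16 ≡ 34^2 = 1156 ≡ 342 (mod 407)
12^32 ≡ 342^2 = 116964 ≡ 155 (mod 407)
12^64 ≡ 155^2 = 24025 ≡ 12 (mod 407)
12^128 ≡ 12^2 = 144 ≡ 144 (mod 407)
203 = 128 + 64 + 8 + 2 + 1 in binary powers of 2.
So 12^203 ≡ 144 · 12 · 34 · 144 · 12 ≡ 155 (mod 407).
Squaring chain: 155; never reaches −1, so base 12 is a Miller–Rabin witness that 407 is composite.

155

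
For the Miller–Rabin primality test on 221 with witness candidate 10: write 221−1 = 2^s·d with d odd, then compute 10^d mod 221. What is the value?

192

221 − 1 = 220 = 2^2 · 55, so d = 55.
10^1 ≡ 10 (mod 221)
10^2 ≡ 10^2 = 100 ≡ 100 (mod 221)
10^4 ≡ 100^2 = 10000 ≡ 55 (mod 221)
10^8 ≡ 55^2 = 3025 ≡ 152 (mod 221)
10^16 ≡ 152^2 = 23104 ≡ 120 (mod 221)
10^32 ≡ 120^2 = 14400 ≡ 35 (mod 221)
55 = 32 + 16 + 4 + 2 + 1 in binary powers of 2.
So 10^55 ≡ 35 · 120 · 55 · 100 · 10 ≡ 192 (mod 221).
Squaring chain: 192 → 178; never reaches −1, so base 10 is a Miller–Rabin witness that 221 is composite.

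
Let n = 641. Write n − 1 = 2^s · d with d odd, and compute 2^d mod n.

641 − 1 = 640 = 2^7 · 5, so d = 5.
2^1 ≡ 2 (mod 641)
2^2 ≡ 2^2 = 4 ≡ 4 (mod 641)
2^4 ≡ 4^2 = 16 ≡ 16 (mod 641)
5 = 4 + 1 in binary powers of 2.
So 2^5 ≡ 16 · 2 ≡ 32 (mod 641).
Squaring chain: 32 → 383 → 541 → 385 → 154 → 640 → 1; reaches −1, so base 2 does not prove 641 composite.

32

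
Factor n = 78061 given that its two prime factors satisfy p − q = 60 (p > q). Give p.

311

Since p = q + 60, we have 78061 = q(q + 60), so q² + 60q − 78061 = 0.
Discriminant: 60² + 4·78061 = 3600 + 312244 = 315844; √315844 = 562.
q = (−60 + 562)/2 = 251, and p = q + 60 = 311.
Check: 251 · 311 = 78061.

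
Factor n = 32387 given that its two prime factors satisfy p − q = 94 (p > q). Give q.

Since p = q + 94, we have 32387 = q(q + 94), so q² + 94q − 32387 = 0.
Discriminant: 94² + 4·32387 = 8836 + 129548 = 138384; √138384 = 372.
q = (−94 + 372)/2 = 139, and p = q + 94 = 233.
Check: 139 · 233 = 32387.

139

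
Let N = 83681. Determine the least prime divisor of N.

83681 is odd.
Digit sum 26, not divisible by 3.
Ends in 1: not divisible by 5.
7: 83681 = 7·11954 + 3
11: 83681 = 11·7607 + 4
13: 83681 = 13·6437

13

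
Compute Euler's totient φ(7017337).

6907824

Factor: 7017337 = 179 · 197 · 199.
φ(7017337) = (179−1) · (197−1) · (199−1) = 178 · 196 · 198 = 6907824.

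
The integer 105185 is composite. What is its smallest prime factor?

105185 is odd.
Digit sum 20, not divisible by 3.
Ends in 5: divisible by 5.

5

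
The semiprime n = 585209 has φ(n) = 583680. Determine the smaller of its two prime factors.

761

φ(n) = (p−1)(q−1) = n − (p+q) + 1, so p + q = 585209 − 583680 + 1 = 1530.
p and q are the roots of t² − 1530t + 585209 = 0.
Discriminant: 1530² − 4·585209 = 2340900 − 2340836 = 64; √64 = 8.
q = (1530 − 8)/2 = 761, p = (1530 + 8)/2 = 769.
Check: 761 · 769 = 585209.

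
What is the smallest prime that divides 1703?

13

1703 is odd.
Digit sum 11, not divisible by 3.
Ends in 3: not divisible by 5.
7: 1703 = 7·243 + 2
11: 1703 = 11·154 + 9
13: 1703 = 13·131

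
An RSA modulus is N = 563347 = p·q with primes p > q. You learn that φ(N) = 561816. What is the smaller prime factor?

613

φ(n) = (p−1)(q−1) = n − (p+q) + 1, so p + q = 563347 − 561816 + 1 = 1532.
p and q are the roots of t² − 1532t + 563347 = 0.
Discriminant: 1532² − 4·563347 = 2347024 − 2253388 = 93636; √93636 = 306.
q = (1532 − 306)/2 = 613, p = (1532 + 306)/2 = 919.
Check: 613 · 919 = 563347.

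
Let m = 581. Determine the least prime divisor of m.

581 is odd.
Digit sum 14, not divisible by 3.
Ends in 1: not divisible by 5.
7: 581 = 7·83

7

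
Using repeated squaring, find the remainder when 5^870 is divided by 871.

129

5^1 ≡ 5 (mod 871)
5^2 ≡ 5^2 = 25 ≡ 25 (mod 871)
5^4 ≡ 25^2 = 625 ≡ 625 (mod 871)
5^8 ≡ 625^2 = 390625 ≡ 417 (mod 871)
5^16 ≡ 417^2 = 173889 ≡ 560 (mod 871)
5^32 ≡ 560^2 = 313600 ≡ 40 (mod 871)
5^64 ≡ 40^2 = 1600 ≡ 729 (mod 871)
5^128 ≡ 729^2 = 531441 ≡ 131 (mod 871)
5^256 ≡ 131^2 = 17161 ≡ 612 (mod 871)
5^512 ≡ 612^2 = 374544 ≡ 14 (mod 871)
870 = 512 + 256 + 64 + 32 + 4 + 2 in binary powers of 2.
So 5^870 ≡ 14 · 612 · 729 · 40 · 625 · 25 ≡ 129 (mod 871).
Since 129 ≠ 1, base 5 is a Fermat witness: 871 is composite.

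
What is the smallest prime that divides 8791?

8791 is odd.
Digit sum 25, not divisible by 3.
Ends in 1: not divisible by 5.
7: 8791 = 7·1255 + 6
11: 8791 = 11·799 + 2
13: 8791 = 13·676 + 3
17: 8791 = 17·517 + 2
19: 8791 = 19·462 + 13
23: 8791 = 23·382 + 5
29: 8791 = 29·303 + 4
31: 8791 = 31·283 + 18
37: 8791 = 37·237 + 22
41: 8791 = 41·214 + 17
43: 8791 = 43·204 + 19
47: 8791 = 47·187 + 2
53: 8791 = 53·165 + 46
59: 8791 = 59·149

59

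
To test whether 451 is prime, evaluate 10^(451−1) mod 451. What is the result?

1

10^1 ≡ 10 (mod 451)
10^2 ≡ 10^2 = 100 ≡ 100 (mod 451)
10^4 ≡ 100^2 = 10000 ≡ 78 (mod 451)
10^8 ≡ 78^2 = 6084 ≡ 221 (mod 451)
10^16 ≡ 221^2 = 48841 ≡ 133 (mod 451)
10^32 ≡ 133^2 = 17689 ≡ 100 (mod 451)
10^64 ≡ 100^2 = 10000 ≡ 78 (mod 451)
10^128 ≡ 78^2 = 6084 ≡ 221 (mod 451)
10^256 ≡ 221^2 = 48841 ≡ 133 (mod 451)
450 = 256 + 128 + 64 + 2 in binary powers of 2.
So 10^450 ≡ 133 · 221 · 78 · 100 ≡ 1 (mod 451).
Since the result is 1, base 10 gives no evidence that 451 is composite.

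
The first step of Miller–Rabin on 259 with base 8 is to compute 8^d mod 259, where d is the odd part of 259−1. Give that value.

43

259 − 1 = 258 = 2^1 · 129, so d = 129.
8^1 ≡ 8 (mod 259)
8^2 ≡ 8^2 = 64 ≡ 64 (mod 259)
8^4 ≡ 64^2 = 4096 ≡ 211 (mod 259)
8^8 ≡ 211^2 = 44521 ≡ 232 (mod 259)
8^16 ≡ 232^2 = 53824 ≡ 211 (mod 259)
8^32 ≡ 211^2 = 44521 ≡ 232 (mod 259)
8^64 ≡ 232^2 = 53824 ≡ 211 (mod 259)
8^128 ≡ 211^2 = 44521 ≡ 232 (mod 259)
129 = 128 + 1 in binary powers of 2.
So 8^129 ≡ 232 · 8 ≡ 43 (mod 259).
Squaring chain: 43; never reaches −1, so base 8 is a Miller–Rabin witness that 259 is composite.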